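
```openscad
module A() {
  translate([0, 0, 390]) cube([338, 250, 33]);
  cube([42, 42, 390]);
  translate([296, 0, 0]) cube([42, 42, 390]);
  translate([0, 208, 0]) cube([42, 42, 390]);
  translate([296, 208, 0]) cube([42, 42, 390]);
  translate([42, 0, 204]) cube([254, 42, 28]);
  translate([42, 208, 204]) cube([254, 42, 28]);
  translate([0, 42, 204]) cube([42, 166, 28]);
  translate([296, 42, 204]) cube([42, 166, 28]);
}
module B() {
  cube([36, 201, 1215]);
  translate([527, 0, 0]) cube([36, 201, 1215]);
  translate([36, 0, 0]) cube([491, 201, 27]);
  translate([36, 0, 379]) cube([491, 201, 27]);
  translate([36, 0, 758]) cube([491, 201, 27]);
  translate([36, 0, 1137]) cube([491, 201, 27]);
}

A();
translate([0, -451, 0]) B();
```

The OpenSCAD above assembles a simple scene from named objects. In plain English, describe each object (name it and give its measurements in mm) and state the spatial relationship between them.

A is a simple wooden stool: a rectangular seat 338 mm (x) by 250 mm (y), 33 mm thick, top face at z = 423 mm, on four square legs, each 42×42 mm in cross-section. The legs rest on z = 0, each flush with a corner of the seat. Four stretchers, 42 mm wide and 28 mm tall, connect adjacent legs with their undersides at z = 204 mm, each running between the inner faces of the legs it joins and aligned with the legs' outer faces on the other axis.

B is a bookshelf 563 mm wide overall, 201 mm deep and 1215 mm tall. The two sides are 36 mm thick vertical panels. 4 horizontal shelves of 27 mm thickness span between the inner faces of the sides; the lowest shelf sits on the floor and shelves are stacked with a clear vertical gap of 352 mm between each pair.

The bookshelf is on the floor beside the stool on its −y side.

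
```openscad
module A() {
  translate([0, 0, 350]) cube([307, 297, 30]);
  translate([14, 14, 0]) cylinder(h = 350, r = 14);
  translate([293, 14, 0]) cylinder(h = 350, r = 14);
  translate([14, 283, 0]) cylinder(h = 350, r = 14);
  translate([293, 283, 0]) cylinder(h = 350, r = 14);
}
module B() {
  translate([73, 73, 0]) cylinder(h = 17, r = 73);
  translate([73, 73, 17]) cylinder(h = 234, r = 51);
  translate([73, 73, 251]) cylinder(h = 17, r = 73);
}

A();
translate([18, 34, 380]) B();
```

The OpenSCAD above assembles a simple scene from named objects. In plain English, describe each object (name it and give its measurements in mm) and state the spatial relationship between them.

A is a simple wooden stool: a rectangular seat 307 mm (x) by 297 mm (y), 30 mm thick, top face at z = 380 mm, on four round legs, each 28 mm in diameter. The legs rest on z = 0, each leg's axis is inset half a diameter from the nearest pair of seat edges (so the leg's bounding box is flush with the corner).

B is a spool: two coaxial disc flanges of radius 73 mm and thickness 17 mm, joined by a core cylinder of radius 51 mm and height 234 mm. The lower flange rests on z = 0 and the three cylinders share a vertical axis.

The spool is on top of the stool.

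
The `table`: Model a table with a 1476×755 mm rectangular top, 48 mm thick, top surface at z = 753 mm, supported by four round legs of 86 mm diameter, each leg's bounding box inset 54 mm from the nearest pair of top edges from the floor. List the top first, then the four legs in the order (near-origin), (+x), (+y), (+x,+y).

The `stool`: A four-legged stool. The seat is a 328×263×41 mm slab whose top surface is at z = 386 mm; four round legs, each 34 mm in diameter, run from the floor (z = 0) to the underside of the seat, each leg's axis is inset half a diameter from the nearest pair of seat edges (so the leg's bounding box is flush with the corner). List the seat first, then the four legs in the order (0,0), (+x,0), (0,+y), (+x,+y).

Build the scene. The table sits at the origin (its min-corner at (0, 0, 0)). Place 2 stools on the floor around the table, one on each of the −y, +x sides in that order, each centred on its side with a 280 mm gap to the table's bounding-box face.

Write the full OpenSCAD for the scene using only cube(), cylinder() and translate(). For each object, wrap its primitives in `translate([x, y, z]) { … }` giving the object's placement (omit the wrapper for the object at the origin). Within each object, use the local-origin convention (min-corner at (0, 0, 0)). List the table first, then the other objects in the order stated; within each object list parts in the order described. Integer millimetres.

translate([0, 0, 705]) cube([1476, 755, 48]);
translate([97, 97, 0]) cylinder(h = 705, r = 43);
translate([1379, 97, 0]) cylinder(h = 705, r = 43);
translate([97, 658, 0]) cylinder(h = 705, r = 43);
translate([1379, 658, 0]) cylinder(h = 705, r = 43);
translate([574, -543, 0]) {
  translate([0, 0, 345]) cube([328, 263, 41]);
  translate([17, 17, 0]) cylinder(h = 345, r = 17);
  translate([311, 17, 0]) cylinder(h = 345, r = 17);
  translate([17, 246, 0]) cylinder(h = 345, r = 17);
  translate([311, 246, 0]) cylinder(h = 345, r = 17);
}
translate([1756, 246, 0]) {
  translate([0, 0, 345]) cube([328, 263, 41]);
  translate([17, 17, 0]) cylinder(h = 345, r = 17);
  translate([311, 17, 0]) cylinder(h = 345, r = 17);
  translate([17, 246, 0]) cylinder(h = 345, r = 17);
  translate([311, 246, 0]) cylinder(h = 345, r = 17);
}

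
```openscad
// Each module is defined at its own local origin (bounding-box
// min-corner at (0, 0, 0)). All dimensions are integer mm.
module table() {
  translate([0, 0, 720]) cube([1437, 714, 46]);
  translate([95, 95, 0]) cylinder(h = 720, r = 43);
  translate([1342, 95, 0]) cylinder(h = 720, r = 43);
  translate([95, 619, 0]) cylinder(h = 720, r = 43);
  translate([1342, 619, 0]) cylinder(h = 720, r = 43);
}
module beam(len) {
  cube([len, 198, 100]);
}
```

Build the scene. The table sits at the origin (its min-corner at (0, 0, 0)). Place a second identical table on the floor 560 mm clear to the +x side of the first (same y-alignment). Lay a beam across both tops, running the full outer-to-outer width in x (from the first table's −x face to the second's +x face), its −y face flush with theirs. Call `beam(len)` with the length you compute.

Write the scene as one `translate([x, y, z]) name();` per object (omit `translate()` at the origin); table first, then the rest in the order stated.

table();
translate([1997, 0, 0]) table();
translate([0, 0, 766]) beam(3434);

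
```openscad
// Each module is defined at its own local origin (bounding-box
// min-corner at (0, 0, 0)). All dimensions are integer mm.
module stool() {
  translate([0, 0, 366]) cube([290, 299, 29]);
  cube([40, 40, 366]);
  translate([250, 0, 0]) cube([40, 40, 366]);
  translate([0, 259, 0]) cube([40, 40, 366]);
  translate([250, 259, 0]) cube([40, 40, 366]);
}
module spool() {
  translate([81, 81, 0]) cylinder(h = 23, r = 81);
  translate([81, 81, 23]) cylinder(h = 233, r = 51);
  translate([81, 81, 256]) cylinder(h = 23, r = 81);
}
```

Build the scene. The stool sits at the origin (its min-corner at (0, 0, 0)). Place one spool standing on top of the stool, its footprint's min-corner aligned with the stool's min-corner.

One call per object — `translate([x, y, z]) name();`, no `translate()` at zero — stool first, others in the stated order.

stool();
translate([0, 0, 395]) spool();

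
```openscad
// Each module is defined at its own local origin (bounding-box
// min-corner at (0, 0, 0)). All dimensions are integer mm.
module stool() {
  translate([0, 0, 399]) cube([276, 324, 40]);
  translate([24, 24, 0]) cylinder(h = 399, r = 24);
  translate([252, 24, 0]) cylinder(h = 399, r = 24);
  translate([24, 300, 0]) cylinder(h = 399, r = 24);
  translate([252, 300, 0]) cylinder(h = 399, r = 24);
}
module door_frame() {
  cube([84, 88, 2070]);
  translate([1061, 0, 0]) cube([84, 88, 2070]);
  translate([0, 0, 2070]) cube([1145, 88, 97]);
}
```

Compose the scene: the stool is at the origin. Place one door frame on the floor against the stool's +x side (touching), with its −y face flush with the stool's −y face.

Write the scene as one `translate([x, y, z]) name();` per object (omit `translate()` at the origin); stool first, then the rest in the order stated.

stool();
translate([276, 0, 0]) door_frame();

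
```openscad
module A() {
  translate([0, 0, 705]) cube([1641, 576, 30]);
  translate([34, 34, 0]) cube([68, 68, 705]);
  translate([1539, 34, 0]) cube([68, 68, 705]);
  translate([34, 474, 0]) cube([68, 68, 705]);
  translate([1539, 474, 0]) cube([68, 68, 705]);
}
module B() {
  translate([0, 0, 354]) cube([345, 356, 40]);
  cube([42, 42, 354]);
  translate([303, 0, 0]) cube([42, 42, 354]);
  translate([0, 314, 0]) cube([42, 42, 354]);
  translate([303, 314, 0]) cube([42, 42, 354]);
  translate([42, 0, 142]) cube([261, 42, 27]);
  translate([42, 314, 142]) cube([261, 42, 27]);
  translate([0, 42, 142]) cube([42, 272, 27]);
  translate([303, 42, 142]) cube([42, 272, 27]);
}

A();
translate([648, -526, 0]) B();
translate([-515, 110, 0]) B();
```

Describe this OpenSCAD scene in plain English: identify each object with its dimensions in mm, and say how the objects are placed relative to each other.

A is a table: top 1641 mm (x) × 576 mm (y), 30 mm thick, upper face at z = 735 mm, on four 68×68 mm square legs, each inset 34 mm from the nearest pair of top edges, running from z = 0 to the bottom of the top.

B is a four-legged stool. The seat is 345×356 mm, 40 mm thick, top at z = 394 mm. It stands on four square legs, each 42×42 mm in cross-section, from z = 0 to the seat underside, each flush with a corner of the seat. Four stretchers, 42 mm wide and 27 mm tall, connect adjacent legs with their undersides at z = 142 mm, each running between the inner faces of the legs it joins and aligned with the legs' outer faces on the other axis.

Two stools sit around the table at the −y, −x sides.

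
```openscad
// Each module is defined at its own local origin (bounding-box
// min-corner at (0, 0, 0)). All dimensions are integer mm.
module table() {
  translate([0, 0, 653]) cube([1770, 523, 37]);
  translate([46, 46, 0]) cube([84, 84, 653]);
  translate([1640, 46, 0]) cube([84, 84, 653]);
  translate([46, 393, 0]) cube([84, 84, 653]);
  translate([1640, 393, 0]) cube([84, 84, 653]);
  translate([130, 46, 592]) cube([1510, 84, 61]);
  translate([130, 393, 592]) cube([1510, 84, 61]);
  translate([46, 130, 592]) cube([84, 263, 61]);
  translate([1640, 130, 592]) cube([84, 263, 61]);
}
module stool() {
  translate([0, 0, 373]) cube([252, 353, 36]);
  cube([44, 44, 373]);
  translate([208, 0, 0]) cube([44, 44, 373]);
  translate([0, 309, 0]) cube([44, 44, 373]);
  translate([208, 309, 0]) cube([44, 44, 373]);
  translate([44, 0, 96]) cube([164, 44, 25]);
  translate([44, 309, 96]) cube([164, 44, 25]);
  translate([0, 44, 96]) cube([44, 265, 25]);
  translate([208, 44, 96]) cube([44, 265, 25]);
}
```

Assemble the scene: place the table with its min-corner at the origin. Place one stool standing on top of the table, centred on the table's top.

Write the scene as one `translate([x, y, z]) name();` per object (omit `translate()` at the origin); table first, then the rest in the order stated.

table();
translate([759, 85, 690]) stool();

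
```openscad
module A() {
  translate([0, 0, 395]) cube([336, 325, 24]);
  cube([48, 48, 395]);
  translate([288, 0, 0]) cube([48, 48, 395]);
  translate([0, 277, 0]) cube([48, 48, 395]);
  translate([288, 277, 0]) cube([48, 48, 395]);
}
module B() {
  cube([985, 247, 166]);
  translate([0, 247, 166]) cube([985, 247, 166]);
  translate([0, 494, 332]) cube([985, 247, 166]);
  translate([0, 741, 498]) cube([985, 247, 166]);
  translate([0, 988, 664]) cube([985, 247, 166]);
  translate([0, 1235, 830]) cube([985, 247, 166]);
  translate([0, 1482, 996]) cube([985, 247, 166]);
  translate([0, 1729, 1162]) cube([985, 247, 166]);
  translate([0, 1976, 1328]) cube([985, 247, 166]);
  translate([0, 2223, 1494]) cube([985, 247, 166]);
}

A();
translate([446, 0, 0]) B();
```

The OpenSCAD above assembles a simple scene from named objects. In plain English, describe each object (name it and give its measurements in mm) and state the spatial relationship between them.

A is a simple wooden stool: a rectangular seat 336 mm (x) by 325 mm (y), 24 mm thick, top face at z = 419 mm, on four square legs, each 48×48 mm in cross-section. The legs rest on z = 0, each flush with a corner of the seat.

B is a straight staircase of 10 solid steps. Each step is 985 mm wide (x), 247 mm deep (y, the going) and 166 mm tall (the rise). The first step rests on the floor; each subsequent step sits one going further in +y and one rise higher in +z, directly behind and above the previous step with no overlap.

The staircase is on the floor beside the stool on its +x side.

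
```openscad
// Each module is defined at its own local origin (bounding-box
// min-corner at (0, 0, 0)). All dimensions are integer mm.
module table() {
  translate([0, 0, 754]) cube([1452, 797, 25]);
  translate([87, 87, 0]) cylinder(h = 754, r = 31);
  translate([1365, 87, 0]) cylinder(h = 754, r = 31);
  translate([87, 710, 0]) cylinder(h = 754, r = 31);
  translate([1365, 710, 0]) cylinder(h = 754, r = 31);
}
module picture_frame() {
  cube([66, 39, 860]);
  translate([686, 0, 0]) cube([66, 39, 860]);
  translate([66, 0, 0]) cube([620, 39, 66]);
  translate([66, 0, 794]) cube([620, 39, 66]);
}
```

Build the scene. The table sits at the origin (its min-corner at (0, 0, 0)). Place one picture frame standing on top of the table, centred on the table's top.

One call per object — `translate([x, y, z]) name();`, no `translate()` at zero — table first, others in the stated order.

table();
translate([350, 379, 779]) picture_frame();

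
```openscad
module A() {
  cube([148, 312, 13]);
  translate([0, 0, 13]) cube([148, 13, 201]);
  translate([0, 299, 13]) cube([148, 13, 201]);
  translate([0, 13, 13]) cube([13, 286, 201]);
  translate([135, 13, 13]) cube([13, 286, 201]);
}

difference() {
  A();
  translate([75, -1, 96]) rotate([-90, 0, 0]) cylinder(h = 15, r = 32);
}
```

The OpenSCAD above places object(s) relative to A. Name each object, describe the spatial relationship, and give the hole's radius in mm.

The subtracted cylinder has r = 32 mm.

A is an open box. The open box has a circular hole through its front wall. The hole's radius is 32 mm.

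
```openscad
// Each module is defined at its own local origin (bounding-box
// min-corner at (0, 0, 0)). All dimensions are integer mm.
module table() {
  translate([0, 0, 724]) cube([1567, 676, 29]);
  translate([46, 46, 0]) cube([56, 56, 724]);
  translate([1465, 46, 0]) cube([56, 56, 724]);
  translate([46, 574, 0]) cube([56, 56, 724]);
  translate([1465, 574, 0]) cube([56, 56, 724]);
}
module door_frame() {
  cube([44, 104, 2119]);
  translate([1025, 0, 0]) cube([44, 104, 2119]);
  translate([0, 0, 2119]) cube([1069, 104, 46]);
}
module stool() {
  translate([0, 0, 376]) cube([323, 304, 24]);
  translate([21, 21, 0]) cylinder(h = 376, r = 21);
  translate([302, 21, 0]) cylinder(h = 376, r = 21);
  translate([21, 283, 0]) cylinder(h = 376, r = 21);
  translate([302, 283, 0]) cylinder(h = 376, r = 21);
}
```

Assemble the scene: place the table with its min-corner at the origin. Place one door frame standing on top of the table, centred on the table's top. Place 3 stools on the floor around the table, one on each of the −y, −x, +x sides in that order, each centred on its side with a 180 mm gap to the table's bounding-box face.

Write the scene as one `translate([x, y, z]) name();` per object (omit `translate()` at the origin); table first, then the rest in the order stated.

table();
translate([249, 286, 753]) door_frame();
translate([622, -484, 0]) stool();
translate([-503, 186, 0]) stool();
translate([1747, 186, 0]) stool();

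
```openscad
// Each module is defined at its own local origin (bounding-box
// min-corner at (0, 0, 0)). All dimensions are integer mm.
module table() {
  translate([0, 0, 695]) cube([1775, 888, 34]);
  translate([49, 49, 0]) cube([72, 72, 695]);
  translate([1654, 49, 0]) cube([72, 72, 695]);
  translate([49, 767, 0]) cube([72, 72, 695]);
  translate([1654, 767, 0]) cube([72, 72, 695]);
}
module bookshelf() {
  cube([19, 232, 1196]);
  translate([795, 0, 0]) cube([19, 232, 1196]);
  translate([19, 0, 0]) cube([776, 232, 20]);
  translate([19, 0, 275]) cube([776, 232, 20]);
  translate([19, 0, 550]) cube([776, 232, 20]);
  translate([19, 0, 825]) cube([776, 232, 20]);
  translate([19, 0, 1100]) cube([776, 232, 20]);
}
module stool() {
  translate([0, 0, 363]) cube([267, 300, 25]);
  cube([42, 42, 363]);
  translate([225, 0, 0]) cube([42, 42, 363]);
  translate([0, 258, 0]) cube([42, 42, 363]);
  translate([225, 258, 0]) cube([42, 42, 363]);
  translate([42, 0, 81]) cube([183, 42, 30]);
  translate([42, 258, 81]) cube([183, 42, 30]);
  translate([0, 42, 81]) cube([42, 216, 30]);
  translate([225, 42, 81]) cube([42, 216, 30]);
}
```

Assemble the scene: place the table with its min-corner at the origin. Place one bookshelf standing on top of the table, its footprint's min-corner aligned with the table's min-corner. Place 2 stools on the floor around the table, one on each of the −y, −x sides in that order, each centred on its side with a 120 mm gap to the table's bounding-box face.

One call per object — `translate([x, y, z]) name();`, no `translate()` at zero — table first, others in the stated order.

table();
translate([0, 0, 729]) bookshelf();
translate([754, -420, 0]) stool();
translate([-387, 294, 0]) stool();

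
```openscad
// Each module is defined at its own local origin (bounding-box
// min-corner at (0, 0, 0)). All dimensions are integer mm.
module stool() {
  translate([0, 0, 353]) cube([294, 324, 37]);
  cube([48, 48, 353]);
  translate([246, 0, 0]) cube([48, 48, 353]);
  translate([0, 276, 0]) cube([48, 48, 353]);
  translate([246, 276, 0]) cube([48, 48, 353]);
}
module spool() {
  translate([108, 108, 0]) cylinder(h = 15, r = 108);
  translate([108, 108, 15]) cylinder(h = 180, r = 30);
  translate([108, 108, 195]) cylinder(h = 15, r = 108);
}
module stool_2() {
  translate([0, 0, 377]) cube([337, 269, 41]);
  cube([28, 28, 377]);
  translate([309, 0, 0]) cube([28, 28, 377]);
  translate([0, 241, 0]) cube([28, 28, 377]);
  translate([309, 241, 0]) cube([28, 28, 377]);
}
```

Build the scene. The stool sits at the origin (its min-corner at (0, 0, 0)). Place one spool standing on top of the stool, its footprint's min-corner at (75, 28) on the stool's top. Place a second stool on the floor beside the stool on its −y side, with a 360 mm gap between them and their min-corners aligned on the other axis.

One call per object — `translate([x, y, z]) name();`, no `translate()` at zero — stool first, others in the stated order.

stool();
translate([75, 28, 390]) spool();
translate([0, -629, 0]) stool_2();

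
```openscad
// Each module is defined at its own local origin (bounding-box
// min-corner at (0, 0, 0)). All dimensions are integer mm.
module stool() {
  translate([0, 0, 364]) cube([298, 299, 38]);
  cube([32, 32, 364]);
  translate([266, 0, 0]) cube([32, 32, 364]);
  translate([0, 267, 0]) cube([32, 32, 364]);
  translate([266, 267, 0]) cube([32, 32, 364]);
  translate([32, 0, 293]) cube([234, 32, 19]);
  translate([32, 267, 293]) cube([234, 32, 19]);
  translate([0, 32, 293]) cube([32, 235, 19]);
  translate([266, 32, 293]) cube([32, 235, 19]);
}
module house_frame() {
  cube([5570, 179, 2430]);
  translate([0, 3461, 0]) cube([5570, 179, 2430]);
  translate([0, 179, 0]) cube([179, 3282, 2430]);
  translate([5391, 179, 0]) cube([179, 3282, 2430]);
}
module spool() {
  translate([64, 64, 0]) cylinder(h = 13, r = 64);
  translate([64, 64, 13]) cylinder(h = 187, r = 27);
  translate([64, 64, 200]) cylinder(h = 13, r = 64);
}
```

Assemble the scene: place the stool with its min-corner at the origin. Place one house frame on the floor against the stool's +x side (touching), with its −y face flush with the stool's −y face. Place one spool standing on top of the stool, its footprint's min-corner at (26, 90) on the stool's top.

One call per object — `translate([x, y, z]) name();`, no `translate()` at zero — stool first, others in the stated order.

stool();
translate([298, 0, 0]) house_frame();
translate([26, 90, 402]) spool();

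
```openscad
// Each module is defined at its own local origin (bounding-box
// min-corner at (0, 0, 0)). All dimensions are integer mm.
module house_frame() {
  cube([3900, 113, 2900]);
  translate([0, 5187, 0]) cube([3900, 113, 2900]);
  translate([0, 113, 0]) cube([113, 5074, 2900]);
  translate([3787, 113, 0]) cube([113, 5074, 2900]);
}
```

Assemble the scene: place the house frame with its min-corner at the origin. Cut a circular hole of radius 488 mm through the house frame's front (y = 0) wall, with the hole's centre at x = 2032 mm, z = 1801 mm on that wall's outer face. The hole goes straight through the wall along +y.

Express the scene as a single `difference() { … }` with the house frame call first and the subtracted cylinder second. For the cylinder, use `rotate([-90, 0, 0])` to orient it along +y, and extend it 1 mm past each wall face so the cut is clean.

difference() {
  house_frame();
  translate([2032, -1, 1801]) rotate([-90, 0, 0]) cylinder(h = 115, r = 488);
}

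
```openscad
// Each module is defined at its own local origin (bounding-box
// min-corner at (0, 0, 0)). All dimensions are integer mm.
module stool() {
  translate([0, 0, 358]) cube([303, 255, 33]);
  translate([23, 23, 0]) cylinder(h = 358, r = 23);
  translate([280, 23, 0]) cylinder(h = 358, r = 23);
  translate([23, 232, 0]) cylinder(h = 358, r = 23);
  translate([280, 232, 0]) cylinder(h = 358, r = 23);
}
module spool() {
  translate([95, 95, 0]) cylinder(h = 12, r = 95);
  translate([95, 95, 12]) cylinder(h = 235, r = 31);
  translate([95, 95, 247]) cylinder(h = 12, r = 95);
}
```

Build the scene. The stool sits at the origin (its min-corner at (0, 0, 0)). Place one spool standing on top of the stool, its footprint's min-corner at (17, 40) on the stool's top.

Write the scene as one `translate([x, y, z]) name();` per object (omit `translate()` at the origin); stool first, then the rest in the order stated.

stool();
translate([17, 40, 391]) spool();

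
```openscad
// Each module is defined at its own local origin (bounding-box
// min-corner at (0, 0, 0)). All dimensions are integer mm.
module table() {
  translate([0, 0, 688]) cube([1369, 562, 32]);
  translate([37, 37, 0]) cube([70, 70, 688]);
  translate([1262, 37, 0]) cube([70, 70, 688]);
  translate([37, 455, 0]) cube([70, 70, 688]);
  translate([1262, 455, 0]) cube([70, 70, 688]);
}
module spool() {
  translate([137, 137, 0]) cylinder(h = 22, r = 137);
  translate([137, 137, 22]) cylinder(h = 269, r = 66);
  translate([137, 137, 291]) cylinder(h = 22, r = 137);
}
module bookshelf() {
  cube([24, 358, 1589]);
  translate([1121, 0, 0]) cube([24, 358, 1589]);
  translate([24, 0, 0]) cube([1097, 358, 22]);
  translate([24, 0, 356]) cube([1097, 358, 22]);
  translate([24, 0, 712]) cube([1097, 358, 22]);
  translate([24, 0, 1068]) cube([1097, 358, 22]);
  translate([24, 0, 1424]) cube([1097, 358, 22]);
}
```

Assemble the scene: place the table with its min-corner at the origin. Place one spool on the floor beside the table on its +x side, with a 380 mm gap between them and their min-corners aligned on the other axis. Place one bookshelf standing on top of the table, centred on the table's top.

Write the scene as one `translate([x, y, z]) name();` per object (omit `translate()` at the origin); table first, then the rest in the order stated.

table();
translate([1749, 0, 0]) spool();
translate([112, 102, 720]) bookshelf();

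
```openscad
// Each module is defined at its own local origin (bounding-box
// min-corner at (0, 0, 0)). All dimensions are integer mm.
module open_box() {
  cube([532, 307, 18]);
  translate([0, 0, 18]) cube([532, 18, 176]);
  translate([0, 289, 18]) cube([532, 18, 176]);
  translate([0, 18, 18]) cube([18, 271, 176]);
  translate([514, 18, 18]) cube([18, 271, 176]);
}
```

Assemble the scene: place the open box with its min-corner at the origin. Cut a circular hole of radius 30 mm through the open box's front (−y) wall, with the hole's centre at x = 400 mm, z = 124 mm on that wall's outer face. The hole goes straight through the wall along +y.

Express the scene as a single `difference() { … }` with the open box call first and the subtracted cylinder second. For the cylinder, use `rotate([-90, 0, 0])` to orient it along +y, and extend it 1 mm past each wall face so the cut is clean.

difference() {
  open_box();
  translate([400, -1, 124]) rotate([-90, 0, 0]) cylinder(h = 20, r = 30);
}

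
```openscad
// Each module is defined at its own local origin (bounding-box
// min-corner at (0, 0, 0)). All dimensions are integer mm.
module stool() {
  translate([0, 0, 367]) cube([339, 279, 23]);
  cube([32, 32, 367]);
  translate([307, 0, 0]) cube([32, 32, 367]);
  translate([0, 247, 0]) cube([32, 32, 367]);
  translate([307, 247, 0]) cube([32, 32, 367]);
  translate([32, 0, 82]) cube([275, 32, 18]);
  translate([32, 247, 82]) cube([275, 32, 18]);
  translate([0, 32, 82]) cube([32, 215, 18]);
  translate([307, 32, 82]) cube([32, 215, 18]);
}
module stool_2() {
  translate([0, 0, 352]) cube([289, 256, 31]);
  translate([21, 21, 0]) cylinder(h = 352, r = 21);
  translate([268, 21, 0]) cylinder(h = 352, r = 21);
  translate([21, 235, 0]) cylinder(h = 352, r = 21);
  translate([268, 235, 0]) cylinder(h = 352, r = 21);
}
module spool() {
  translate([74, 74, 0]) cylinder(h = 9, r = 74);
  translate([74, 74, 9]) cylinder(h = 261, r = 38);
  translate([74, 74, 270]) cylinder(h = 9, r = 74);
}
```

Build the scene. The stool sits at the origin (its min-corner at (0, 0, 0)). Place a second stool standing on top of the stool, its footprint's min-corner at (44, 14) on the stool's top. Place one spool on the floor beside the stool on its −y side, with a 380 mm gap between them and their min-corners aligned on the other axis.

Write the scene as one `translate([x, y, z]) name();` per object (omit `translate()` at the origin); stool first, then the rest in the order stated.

stool();
translate([44, 14, 390]) stool_2();
translate([0, -528, 0]) spool();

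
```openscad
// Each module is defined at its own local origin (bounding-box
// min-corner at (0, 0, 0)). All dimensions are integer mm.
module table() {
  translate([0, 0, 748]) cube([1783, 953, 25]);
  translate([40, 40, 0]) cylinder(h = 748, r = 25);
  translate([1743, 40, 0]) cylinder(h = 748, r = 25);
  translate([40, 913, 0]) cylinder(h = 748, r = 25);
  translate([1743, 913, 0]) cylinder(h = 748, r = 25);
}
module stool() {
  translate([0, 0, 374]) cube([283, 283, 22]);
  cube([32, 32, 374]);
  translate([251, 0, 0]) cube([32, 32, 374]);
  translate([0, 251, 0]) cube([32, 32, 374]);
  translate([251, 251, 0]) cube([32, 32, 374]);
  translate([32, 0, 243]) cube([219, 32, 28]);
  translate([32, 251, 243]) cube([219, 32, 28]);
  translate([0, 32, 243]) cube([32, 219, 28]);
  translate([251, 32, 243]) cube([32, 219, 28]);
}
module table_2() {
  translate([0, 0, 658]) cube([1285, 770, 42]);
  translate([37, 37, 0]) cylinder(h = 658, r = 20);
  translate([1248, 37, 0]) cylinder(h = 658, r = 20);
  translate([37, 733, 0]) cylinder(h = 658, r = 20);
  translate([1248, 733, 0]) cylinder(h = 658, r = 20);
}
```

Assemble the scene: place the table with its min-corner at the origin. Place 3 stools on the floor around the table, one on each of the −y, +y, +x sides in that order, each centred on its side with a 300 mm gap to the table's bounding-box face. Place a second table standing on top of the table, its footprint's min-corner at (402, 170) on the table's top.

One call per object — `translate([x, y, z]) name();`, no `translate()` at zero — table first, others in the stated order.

table();
translate([750, -583, 0]) stool();
translate([750, 1253, 0]) stool();
translate([2083, 335, 0]) stool();
translate([402, 170, 773]) table_2();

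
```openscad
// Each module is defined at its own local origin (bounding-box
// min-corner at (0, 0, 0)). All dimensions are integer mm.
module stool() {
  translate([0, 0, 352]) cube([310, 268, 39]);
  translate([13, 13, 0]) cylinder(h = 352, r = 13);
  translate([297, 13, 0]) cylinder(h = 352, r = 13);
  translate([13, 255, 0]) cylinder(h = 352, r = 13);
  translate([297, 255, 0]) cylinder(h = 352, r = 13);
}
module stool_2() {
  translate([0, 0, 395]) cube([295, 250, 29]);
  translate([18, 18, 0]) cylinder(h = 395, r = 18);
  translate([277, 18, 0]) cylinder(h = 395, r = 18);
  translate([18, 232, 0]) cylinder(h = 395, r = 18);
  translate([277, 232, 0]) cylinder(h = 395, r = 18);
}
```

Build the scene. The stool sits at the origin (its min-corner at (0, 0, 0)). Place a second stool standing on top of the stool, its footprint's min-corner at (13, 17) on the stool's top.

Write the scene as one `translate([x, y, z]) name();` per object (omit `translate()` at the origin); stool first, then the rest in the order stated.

stool();
translate([13, 17, 391]) stool_2();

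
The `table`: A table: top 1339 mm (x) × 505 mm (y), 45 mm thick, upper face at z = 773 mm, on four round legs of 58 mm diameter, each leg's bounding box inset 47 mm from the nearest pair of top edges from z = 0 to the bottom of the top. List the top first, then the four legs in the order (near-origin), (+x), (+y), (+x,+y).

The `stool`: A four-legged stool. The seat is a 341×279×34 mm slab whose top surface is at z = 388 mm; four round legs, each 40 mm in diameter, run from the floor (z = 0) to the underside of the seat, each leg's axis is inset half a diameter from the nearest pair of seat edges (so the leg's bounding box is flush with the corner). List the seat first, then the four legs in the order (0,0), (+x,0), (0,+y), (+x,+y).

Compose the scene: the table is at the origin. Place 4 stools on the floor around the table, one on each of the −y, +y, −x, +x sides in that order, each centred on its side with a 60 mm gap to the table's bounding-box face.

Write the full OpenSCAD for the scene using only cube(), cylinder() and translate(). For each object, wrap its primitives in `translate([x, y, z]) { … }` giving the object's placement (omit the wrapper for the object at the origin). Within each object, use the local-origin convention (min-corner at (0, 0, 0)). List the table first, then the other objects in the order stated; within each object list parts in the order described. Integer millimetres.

translate([0, 0, 728]) cube([1339, 505, 45]);
translate([76, 76, 0]) cylinder(h = 728, r = 29);
translate([1263, 76, 0]) cylinder(h = 728, r = 29);
translate([76, 429, 0]) cylinder(h = 728, r = 29);
translate([1263, 429, 0]) cylinder(h = 728, r = 29);
translate([499, -339, 0]) {
  translate([0, 0, 354]) cube([341, 279, 34]);
  translate([20, 20, 0]) cylinder(h = 354, r = 20);
  translate([321, 20, 0]) cylinder(h = 354, r = 20);
  translate([20, 259, 0]) cylinder(h = 354, r = 20);
  translate([321, 259, 0]) cylinder(h = 354, r = 20);
}
translate([499, 565, 0]) {
  translate([0, 0, 354]) cube([341, 279, 34]);
  translate([20, 20, 0]) cylinder(h = 354, r = 20);
  translate([321, 20, 0]) cylinder(h = 354, r = 20);
  translate([20, 259, 0]) cylinder(h = 354, r = 20);
  translate([321, 259, 0]) cylinder(h = 354, r = 20);
}
translate([-401, 113, 0]) {
  translate([0, 0, 354]) cube([341, 279, 34]);
  translate([20, 20, 0]) cylinder(h = 354, r = 20);
  translate([321, 20, 0]) cylinder(h = 354, r = 20);
  translate([20, 259, 0]) cylinder(h = 354, r = 20);
  translate([321, 259, 0]) cylinder(h = 354, r = 20);
}
translate([1399, 113, 0]) {
  translate([0, 0, 354]) cube([341, 279, 34]);
  translate([20, 20, 0]) cylinder(h = 354, r = 20);
  translate([321, 20, 0]) cylinder(h = 354, r = 20);
  translate([20, 259, 0]) cylinder(h = 354, r = 20);
  translate([321, 259, 0]) cylinder(h = 354, r = 20);
}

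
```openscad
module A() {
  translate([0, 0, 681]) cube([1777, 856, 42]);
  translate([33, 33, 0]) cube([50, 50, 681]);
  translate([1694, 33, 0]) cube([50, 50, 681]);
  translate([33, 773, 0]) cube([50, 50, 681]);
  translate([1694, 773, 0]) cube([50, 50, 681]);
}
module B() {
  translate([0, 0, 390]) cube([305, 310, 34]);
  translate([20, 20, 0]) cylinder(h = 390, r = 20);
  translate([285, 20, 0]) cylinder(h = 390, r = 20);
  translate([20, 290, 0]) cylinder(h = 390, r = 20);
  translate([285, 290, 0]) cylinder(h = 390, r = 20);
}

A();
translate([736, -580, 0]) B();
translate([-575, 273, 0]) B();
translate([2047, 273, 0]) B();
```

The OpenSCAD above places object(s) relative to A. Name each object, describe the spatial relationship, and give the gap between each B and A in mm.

A is a table. B is a stool. Three stools sit around the table at the −y, −x, +x sides. The gap between each stool and the table is 270 mm.

Each stool's nearest face is 270 mm from the table's bounding box.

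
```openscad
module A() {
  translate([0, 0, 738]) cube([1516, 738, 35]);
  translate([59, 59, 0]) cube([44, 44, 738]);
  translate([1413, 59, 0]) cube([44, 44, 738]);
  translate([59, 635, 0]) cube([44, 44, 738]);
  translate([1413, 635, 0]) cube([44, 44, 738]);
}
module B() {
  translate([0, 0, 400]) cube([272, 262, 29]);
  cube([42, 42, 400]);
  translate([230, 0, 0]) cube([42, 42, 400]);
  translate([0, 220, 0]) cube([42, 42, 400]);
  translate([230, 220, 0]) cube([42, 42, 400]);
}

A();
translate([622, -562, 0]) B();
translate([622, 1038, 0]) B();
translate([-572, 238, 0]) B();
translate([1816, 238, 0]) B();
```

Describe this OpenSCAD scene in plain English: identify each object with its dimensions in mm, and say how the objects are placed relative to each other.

A is a rectangular dining table. The top is 1516×738×35 mm with its upper surface at z = 773 mm. It stands on four 44×44 mm square legs, each inset 59 mm from the nearest pair of top edges, running from the floor to the underside of the top.

B is a four-legged stool. The seat is 272×262 mm, 29 mm thick, top at z = 429 mm. It stands on four square legs, each 42×42 mm in cross-section, from z = 0 to the seat underside, each flush with a corner of the seat.

Four stools sit around the table at the −y, +y, −x, +x sides.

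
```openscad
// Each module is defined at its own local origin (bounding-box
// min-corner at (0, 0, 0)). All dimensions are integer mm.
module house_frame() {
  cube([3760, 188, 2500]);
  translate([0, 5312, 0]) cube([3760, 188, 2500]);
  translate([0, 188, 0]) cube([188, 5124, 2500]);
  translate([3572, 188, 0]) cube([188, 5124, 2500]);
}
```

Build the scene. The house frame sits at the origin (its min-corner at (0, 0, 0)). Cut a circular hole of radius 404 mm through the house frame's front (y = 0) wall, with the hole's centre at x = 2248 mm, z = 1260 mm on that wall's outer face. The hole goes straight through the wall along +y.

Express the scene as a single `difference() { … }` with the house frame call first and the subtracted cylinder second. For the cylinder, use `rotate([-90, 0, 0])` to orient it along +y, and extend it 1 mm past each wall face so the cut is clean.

difference() {
  house_frame();
  translate([2248, -1, 1260]) rotate([-90, 0, 0]) cylinder(h = 190, r = 404);
}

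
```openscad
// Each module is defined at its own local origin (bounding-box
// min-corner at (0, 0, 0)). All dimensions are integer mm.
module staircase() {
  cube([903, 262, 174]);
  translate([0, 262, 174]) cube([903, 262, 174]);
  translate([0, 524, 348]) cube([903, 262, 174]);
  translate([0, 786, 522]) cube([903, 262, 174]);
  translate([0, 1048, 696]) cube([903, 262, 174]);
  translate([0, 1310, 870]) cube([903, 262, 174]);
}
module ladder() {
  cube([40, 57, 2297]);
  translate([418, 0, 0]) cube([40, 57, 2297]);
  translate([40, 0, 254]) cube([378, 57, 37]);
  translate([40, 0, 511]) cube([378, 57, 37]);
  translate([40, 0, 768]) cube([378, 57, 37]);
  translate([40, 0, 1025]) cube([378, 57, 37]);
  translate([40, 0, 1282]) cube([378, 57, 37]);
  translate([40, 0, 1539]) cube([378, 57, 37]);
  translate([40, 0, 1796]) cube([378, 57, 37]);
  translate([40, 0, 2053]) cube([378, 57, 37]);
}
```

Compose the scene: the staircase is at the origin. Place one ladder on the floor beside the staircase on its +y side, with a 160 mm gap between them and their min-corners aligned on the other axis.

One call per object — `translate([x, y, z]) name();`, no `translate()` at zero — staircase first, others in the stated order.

staircase();
translate([0, 1732, 0]) ladder();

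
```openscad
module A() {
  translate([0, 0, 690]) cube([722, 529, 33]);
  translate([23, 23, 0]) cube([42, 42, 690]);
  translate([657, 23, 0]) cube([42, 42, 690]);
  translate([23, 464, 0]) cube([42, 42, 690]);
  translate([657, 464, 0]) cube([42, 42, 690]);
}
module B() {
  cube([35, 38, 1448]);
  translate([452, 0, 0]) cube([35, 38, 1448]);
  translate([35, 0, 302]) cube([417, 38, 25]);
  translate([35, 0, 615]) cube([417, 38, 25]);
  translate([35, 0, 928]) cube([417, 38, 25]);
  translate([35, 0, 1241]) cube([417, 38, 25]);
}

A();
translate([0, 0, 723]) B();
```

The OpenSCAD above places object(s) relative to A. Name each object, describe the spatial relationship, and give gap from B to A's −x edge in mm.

A is a table. B is a ladder. The ladder is on top of the table. The gap from the ladder to the table's −x edge is 0 mm.

The ladder's min-x is at 0; the table's min-x is 0; gap = 0 mm.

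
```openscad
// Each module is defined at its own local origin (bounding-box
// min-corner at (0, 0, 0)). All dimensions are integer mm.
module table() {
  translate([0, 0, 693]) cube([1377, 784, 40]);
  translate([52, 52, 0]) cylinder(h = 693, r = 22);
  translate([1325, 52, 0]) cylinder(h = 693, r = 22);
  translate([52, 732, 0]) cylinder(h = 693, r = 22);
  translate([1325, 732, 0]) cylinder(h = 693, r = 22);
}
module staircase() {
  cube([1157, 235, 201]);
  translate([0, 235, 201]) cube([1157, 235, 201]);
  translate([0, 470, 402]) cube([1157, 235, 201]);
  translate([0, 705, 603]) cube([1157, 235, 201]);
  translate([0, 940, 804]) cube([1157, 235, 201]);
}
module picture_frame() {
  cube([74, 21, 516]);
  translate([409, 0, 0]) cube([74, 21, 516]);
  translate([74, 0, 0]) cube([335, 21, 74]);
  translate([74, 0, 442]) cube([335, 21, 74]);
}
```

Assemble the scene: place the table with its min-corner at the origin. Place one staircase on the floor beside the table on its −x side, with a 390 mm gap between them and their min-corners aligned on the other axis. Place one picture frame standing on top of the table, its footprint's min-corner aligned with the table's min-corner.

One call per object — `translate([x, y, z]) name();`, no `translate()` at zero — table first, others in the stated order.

table();
translate([-1547, 0, 0]) staircase();
translate([0, 0, 733]) picture_frame();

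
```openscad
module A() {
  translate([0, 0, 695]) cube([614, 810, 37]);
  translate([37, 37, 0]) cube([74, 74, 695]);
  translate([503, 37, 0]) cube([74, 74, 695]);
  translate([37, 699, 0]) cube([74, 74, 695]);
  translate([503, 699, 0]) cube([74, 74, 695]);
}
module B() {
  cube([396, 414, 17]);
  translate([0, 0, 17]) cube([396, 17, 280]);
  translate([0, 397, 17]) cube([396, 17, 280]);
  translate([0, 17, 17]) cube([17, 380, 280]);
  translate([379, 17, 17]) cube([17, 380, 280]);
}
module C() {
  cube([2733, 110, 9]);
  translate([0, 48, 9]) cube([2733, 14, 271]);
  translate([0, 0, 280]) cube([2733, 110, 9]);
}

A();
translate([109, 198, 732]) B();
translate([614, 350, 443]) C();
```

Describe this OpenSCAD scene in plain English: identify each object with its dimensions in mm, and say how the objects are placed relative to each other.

A is a table with a 614×810 mm rectangular top, 37 mm thick, top surface at z = 732 mm, supported by four 74×74 mm square legs, each inset 37 mm from the nearest pair of top edges, running from the floor.

B is an open-topped rectangular box: outside dimensions 396×414×297 mm, with a uniform wall and base thickness of 17 mm. The base is a full 396×414 slab on the floor; four walls sit on top of the base. The front and back walls (the −y and +y sides) span the full width; the two side walls fit between them.

C is an I-beam lying along x, 2733 mm long. Overall section height 289 mm. Two flanges 110 mm wide (y) and 9 mm thick, one on the floor and one at the top; a web 14 mm thick runs between them, centred on the flange width.

The open box is on top of the table, centred. The I-beam is beside the table with their tops flush at z = 732.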